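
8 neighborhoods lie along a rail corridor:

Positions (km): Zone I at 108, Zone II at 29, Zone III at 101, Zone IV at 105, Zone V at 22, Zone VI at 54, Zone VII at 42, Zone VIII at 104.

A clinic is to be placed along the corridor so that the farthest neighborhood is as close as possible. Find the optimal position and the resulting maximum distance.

location 65, max distance 43

The 1-center on a line is the midpoint of the two extreme points: leftmost at 22, rightmost at 108.
Optimal location = (22 + 108)/2 = 65; maximum distance = (108 − 22)/2 = 43.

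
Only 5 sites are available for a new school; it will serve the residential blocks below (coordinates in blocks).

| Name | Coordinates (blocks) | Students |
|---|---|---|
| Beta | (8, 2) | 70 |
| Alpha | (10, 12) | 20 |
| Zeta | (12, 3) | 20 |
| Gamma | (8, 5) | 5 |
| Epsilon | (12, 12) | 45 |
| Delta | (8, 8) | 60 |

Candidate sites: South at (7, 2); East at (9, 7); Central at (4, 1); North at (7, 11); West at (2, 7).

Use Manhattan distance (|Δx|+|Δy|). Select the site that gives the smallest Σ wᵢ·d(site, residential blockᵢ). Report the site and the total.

East, total 1175 blocks

Total weighted distance at each candidate:
  South (7, 2): total = 1565
  East (9, 7): total = 1175
  Central (4, 1): total = 2445
  North (7, 11): total = 1585
  West (2, 7): total = 2445
Minimum is at East with total 1175 blocks.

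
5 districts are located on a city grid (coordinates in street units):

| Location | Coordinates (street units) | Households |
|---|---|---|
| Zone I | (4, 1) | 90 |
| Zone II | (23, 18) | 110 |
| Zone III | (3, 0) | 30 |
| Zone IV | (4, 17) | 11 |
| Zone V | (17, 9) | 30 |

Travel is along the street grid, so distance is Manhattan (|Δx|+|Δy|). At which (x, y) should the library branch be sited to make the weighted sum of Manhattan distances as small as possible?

(17, 9)

Manhattan distance separates: Σwᵢ(|x−xᵢ|+|y−yᵢ|) = Σwᵢ|x−xᵢ| + Σwᵢ|y−yᵢ|, so x and y are optimised independently as 1-D weighted medians.
Total weight W = 271; half = 135.5.
x-coordinate, sorted with cumulative weight:
  x=3 (Zone III, w=30) cum 30
  x=4 (Zone I, w=90) cum 120
  x=4 (Zone IV, w=11) cum 131
  x=17 (Zone V, w=30) cum 161  ← median
  x=23 (Zone II, w=110) cum 271
⇒ x* = 17
y-coordinate, sorted with cumulative weight:
  y=0 (Zone III, w=30) cum 30
  y=1 (Zone I, w=90) cum 120
  y=9 (Zone V, w=30) cum 150  ← median
  y=17 (Zone IV, w=11) cum 161
  y=18 (Zone II, w=110) cum 271
⇒ y* = 9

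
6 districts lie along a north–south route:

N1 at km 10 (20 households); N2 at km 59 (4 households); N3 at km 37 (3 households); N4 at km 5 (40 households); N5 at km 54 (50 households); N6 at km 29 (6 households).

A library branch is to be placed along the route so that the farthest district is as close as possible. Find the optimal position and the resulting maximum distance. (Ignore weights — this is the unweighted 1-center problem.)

location 32, max distance 27

The 1-center on a line is the midpoint of the two extreme points: leftmost at 5, rightmost at 59.
Optimal location = (5 + 59)/2 = 32; maximum distance = (59 − 5)/2 = 27.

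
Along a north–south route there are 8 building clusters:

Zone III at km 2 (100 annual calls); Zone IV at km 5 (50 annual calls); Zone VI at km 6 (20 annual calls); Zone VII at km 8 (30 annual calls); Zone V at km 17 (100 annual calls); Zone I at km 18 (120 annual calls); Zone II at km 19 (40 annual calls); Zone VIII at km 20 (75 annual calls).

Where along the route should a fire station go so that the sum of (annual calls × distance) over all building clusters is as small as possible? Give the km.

x = 17

For a sum of weighted absolute distances on a line, the optimum is the weighted median (not the mean). Total weight W = 535; half-weight = 267.5.
Sort by position and accumulate weight:
  km 2 (Zone III, w=100) → cum 100
  km 5 (Zone IV, w=50) → cum 150
  km 6 (Zone VI, w=20) → cum 170
  km 8 (Zone VII, w=30) → cum 200
  km 17 (Zone V, w=100) → cum 300  ≥ 267.5 → median here
  km 18 (Zone I, w=120) → cum 420
  km 19 (Zone II, w=40) → cum 460
  km 20 (Zone VIII, w=75) → cum 535
Optimal location: km 17.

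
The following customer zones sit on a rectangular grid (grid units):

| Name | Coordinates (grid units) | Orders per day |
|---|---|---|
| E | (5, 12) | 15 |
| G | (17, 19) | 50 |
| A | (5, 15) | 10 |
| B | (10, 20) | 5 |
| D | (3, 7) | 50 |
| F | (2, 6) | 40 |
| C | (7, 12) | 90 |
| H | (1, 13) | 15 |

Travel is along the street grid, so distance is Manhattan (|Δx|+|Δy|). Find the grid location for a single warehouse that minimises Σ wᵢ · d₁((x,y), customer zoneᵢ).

(7, 12)

Manhattan distance separates: Σwᵢ(|x−xᵢ|+|y−yᵢ|) = Σwᵢ|x−xᵢ| + Σwᵢ|y−yᵢ|, so x and y are optimised independently as 1-D weighted medians.
Total weight W = 275; half = 137.5.
x-coordinate, sorted with cumulative weight:
  x=1 (H, w=15) cum 15
  x=2 (F, w=40) cum 55
  x=3 (D, w=50) cum 105
  x=5 (E, w=15) cum 120
  x=5 (A, w=10) cum 130
  x=7 (C, w=90) cum 220  ← median
  x=10 (B, w=5) cum 225
  x=17 (G, w=50) cum 275
⇒ x* = 7
y-coordinate, sorted with cumulative weight:
  y=6 (F, w=40) cum 40
  y=7 (D, w=50) cum 90
  y=12 (E, w=15) cum 105
  y=12 (C, w=90) cum 195  ← median
  y=13 (H, w=15) cum 210
  y=15 (A, w=10) cum 220
  y=19 (G, w=50) cum 270
  y=20 (B, w=5) cum 275
⇒ y* = 12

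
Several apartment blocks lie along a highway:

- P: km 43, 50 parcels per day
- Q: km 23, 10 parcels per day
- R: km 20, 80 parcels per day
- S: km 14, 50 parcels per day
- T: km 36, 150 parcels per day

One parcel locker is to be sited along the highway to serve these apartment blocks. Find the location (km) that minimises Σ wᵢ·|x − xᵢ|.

x = 36

For a sum of weighted absolute distances on a line, the optimum is the weighted median (not the mean). Total weight W = 340; half-weight = 170.
Sort by position and accumulate weight:
  km 14 (S, w=50) → cum 50
  km 20 (R, w=80) → cum 130
  km 23 (Q, w=10) → cum 140
  km 36 (T, w=150) → cum 290  ≥ 170 → median here
  km 43 (P, w=50) → cum 340
Optimal location: km 36.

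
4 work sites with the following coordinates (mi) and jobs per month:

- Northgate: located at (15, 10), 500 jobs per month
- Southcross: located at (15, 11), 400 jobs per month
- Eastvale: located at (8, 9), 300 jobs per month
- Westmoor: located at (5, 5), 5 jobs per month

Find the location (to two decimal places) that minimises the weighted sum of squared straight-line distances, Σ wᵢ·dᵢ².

The minimiser of Σwᵢ‖p−pᵢ‖² is the weighted centroid p* = (Σwᵢpᵢ)/(Σwᵢ).
Σwᵢ = 1205.
Σwᵢxᵢ = 500·15 + 400·15 + 300·8 + 5·5 = 15925.
Σwᵢyᵢ = 500·10 + 400·11 + 300·9 + 5·5 = 12125.
x* = 15925/1205 = 13.22, y* = 12125/1205 = 10.06.

(13.22, 10.06)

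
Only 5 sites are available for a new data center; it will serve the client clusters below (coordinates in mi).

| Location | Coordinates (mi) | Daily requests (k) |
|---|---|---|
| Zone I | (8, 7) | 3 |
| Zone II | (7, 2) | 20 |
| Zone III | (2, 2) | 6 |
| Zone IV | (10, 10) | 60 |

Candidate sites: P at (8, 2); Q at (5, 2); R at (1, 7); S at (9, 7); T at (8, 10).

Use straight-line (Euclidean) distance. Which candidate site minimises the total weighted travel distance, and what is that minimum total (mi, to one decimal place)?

T, total 350.2 mi

Total weighted distance at each candidate:
  P (8, 2): total = 565.8
  Q (5, 2): total = 641.5
  R (1, 7): total = 777.0
  S (9, 7): total = 352.1
  T (8, 10): total = 350.2
Minimum is at T with total 350.2 mi.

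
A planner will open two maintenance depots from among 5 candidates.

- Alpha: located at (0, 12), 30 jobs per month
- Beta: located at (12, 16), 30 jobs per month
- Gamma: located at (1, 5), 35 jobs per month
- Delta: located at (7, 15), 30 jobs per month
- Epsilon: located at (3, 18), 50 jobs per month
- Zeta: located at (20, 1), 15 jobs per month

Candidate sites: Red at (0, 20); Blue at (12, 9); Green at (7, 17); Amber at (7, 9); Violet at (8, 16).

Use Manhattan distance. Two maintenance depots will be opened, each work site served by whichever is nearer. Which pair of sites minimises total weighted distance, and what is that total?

Evaluate every pair (each demand assigned to the nearer of the two):
  {Green, Amber}: total = 1455
  {Amber, Violet}: total = 1495
  {Blue, Green}: total = 1615
  {Red, Violet}: total = 1635
  {Blue, Violet}: total = 1655
  {Red, Amber}: total = 1695
  {Red, Green}: total = 1725
  {Red, Blue}: total = 1795
  {Green, Violet}: total = 1825
  {Blue, Amber}: total = 1930
Best pair: {Green, Amber} with total 1455.

{Green, Amber}, total 1455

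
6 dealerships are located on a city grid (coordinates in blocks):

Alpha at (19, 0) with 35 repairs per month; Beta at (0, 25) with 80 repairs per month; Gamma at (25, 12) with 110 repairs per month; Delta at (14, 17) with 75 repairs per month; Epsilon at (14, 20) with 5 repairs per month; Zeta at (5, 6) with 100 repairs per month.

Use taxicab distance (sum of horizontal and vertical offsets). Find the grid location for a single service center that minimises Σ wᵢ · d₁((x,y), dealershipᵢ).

Manhattan distance separates: Σwᵢ(|x−xᵢ|+|y−yᵢ|) = Σwᵢ|x−xᵢ| + Σwᵢ|y−yᵢ|, so x and y are optimised independently as 1-D weighted medians.
Total weight W = 405; half = 202.5.
x-coordinate, sorted with cumulative weight:
  x=0 (Beta, w=80) cum 80
  x=5 (Zeta, w=100) cum 180
  x=14 (Delta, w=75) cum 255  ← median
  x=14 (Epsilon, w=5) cum 260
  x=19 (Alpha, w=35) cum 295
  x=25 (Gamma, w=110) cum 405
⇒ x* = 14
y-coordinate, sorted with cumulative weight:
  y=0 (Alpha, w=35) cum 35
  y=6 (Zeta, w=100) cum 135
  y=12 (Gamma, w=110) cum 245  ← median
  y=17 (Delta, w=75) cum 320
  y=20 (Epsilon, w=5) cum 325
  y=25 (Beta, w=80) cum 405
⇒ y* = 12

(14, 12)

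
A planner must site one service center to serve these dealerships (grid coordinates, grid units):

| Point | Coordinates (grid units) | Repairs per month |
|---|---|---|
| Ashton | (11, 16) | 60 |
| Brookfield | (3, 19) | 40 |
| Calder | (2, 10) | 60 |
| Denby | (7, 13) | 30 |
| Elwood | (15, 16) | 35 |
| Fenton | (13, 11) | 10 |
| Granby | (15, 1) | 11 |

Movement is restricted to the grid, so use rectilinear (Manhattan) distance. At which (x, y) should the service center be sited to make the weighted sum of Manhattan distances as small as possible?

(7, 16)

Manhattan distance separates: Σwᵢ(|x−xᵢ|+|y−yᵢ|) = Σwᵢ|x−xᵢ| + Σwᵢ|y−yᵢ|, so x and y are optimised independently as 1-D weighted medians.
Total weight W = 246; half = 123.
x-coordinate, sorted with cumulative weight:
  x=2 (Calder, w=60) cum 60
  x=3 (Brookfield, w=40) cum 100
  x=7 (Denby, w=30) cum 130  ← median
  x=11 (Ashton, w=60) cum 190
  x=13 (Fenton, w=10) cum 200
  x=15 (Elwood, w=35) cum 235
  x=15 (Granby, w=11) cum 246
⇒ x* = 7
y-coordinate, sorted with cumulative weight:
  y=1 (Granby, w=11) cum 11
  y=10 (Calder, w=60) cum 71
  y=11 (Fenton, w=10) cum 81
  y=13 (Denby, w=30) cum 111
  y=16 (Ashton, w=60) cum 171  ← median
  y=16 (Elwood, w=35) cum 206
  y=19 (Brookfield, w=40) cum 246
⇒ y* = 16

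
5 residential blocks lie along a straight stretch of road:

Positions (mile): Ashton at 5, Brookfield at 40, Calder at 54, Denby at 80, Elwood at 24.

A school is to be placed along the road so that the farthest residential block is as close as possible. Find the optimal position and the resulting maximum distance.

location 42.5, max distance 37.5

The 1-center on a line is the midpoint of the two extreme points: leftmost at 5, rightmost at 80.
Optimal location = (5 + 80)/2 = 42.5; maximum distance = (80 − 5)/2 = 37.5.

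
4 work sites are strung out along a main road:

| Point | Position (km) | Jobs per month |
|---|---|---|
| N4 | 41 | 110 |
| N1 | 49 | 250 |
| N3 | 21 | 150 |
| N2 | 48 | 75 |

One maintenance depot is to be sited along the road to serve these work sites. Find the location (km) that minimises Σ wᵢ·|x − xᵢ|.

For a sum of weighted absolute distances on a line, the optimum is the weighted median (not the mean). Total weight W = 585; half-weight = 292.5.
Sort by position and accumulate weight:
  km 21 (N3, w=150) → cum 150
  km 41 (N4, w=110) → cum 260
  km 48 (N2, w=75) → cum 335  ≥ 292.5 → median here
  km 49 (N1, w=250) → cum 585
Optimal location: km 48.

x = 48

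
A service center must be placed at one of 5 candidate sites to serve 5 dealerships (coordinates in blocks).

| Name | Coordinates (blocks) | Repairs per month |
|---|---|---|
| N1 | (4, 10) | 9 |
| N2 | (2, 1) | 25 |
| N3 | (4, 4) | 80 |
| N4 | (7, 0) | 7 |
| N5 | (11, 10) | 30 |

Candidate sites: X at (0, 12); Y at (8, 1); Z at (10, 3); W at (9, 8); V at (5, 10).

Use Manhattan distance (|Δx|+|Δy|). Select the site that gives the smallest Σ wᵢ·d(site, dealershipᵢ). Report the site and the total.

V, total 1133 blocks

Total weighted distance at each candidate:
  X (0, 12): total = 1862
  Y (8, 1): total = 1201
  Z (10, 3): total = 1209
  W (9, 8): total = 1323
  V (5, 10): total = 1133
Minimum is at V with total 1133 blocks.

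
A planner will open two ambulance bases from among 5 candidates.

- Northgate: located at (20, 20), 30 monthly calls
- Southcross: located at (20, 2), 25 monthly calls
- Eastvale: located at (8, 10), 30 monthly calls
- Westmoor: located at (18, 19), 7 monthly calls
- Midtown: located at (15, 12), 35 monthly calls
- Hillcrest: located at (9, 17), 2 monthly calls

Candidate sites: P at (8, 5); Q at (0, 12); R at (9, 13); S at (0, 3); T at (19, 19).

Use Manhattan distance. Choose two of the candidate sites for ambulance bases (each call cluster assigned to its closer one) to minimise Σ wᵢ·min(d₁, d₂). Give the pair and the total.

Evaluate every pair (each demand assigned to the nearer of the two):
  {R, T}: total = 890
  {P, T}: total = 1001
  {Q, T}: total = 1226
  {S, T}: total = 1376
  {P, R}: total = 1393
  {R, S}: total = 1543
  {Q, R}: total = 1568
  {P, Q}: total = 2019
  {P, S}: total = 2019
  {Q, S}: total = 2393
Best pair: {R, T} with total 890.

{R, T}, total 890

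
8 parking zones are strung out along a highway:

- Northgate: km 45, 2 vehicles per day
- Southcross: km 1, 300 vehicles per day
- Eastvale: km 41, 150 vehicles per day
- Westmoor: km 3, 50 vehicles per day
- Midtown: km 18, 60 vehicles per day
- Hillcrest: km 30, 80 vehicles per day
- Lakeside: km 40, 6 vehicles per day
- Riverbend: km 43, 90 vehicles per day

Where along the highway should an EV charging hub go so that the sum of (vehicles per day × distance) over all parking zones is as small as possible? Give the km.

For a sum of weighted absolute distances on a line, the optimum is the weighted median (not the mean). Total weight W = 738; half-weight = 369.
Sort by position and accumulate weight:
  km 1 (Southcross, w=300) → cum 300
  km 3 (Westmoor, w=50) → cum 350
  km 18 (Midtown, w=60) → cum 410  ≥ 369 → median here
  km 30 (Hillcrest, w=80) → cum 490
  km 40 (Lakeside, w=6) → cum 496
  km 41 (Eastvale, w=150) → cum 646
  km 43 (Riverbend, w=90) → cum 736
  km 45 (Northgate, w=2) → cum 738
Optimal location: km 18.

x = 18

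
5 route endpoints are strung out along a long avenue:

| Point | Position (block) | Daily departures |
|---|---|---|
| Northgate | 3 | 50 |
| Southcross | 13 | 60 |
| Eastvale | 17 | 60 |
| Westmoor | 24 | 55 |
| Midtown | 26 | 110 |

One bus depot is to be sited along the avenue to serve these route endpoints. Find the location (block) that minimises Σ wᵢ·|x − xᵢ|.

For a sum of weighted absolute distances on a line, the optimum is the weighted median (not the mean). Total weight W = 335; half-weight = 167.5.
Sort by position and accumulate weight:
  block 3 (Northgate, w=50) → cum 50
  block 13 (Southcross, w=60) → cum 110
  block 17 (Eastvale, w=60) → cum 170  ≥ 167.5 → median here
  block 24 (Westmoor, w=55) → cum 225
  block 26 (Midtown, w=110) → cum 335
Optimal location: block 17.

x = 17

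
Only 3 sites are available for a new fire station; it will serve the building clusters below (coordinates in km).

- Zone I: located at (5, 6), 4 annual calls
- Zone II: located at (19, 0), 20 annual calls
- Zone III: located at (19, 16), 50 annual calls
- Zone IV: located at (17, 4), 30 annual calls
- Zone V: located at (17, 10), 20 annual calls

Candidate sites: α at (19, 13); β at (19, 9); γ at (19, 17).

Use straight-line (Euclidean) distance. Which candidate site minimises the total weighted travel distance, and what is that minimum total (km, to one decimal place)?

Total weighted distance at each candidate:
  α (19, 13): total = 821.3
  β (19, 9): total = 793.5
  γ (19, 17): total = 1001.4
Minimum is at β with total 793.5 km.

β, total 793.5 km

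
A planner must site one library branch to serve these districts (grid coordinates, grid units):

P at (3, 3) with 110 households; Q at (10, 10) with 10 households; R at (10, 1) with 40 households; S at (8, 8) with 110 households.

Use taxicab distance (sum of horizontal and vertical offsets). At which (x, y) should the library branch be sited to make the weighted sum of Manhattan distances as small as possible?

Manhattan distance separates: Σwᵢ(|x−xᵢ|+|y−yᵢ|) = Σwᵢ|x−xᵢ| + Σwᵢ|y−yᵢ|, so x and y are optimised independently as 1-D weighted medians.
Total weight W = 270; half = 135.
x-coordinate, sorted with cumulative weight:
  x=3 (P, w=110) cum 110
  x=8 (S, w=110) cum 220  ← median
  x=10 (Q, w=10) cum 230
  x=10 (R, w=40) cum 270
⇒ x* = 8
y-coordinate, sorted with cumulative weight:
  y=1 (R, w=40) cum 40
  y=3 (P, w=110) cum 150  ← median
  y=8 (S, w=110) cum 260
  y=10 (Q, w=10) cum 270
⇒ y* = 3

(8, 3)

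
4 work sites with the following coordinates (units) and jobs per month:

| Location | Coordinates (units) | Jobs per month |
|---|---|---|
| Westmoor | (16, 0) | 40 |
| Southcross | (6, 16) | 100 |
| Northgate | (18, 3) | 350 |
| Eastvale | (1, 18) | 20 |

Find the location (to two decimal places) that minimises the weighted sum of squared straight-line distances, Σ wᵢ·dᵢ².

(14.82, 5.90)

The minimiser of Σwᵢ‖p−pᵢ‖² is the weighted centroid p* = (Σwᵢpᵢ)/(Σwᵢ).
Σwᵢ = 510.
Σwᵢxᵢ = 40·16 + 100·6 + 350·18 + 20·1 = 7560.
Σwᵢyᵢ = 40·0 + 100·16 + 350·3 + 20·18 = 3010.
x* = 7560/510 = 14.82, y* = 3010/510 = 5.90.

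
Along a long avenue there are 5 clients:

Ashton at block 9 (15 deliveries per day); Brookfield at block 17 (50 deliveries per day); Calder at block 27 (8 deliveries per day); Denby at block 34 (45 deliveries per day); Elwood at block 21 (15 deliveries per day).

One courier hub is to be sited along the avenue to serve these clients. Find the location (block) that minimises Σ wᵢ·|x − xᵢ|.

For a sum of weighted absolute distances on a line, the optimum is the weighted median (not the mean). Total weight W = 133; half-weight = 66.5.
Sort by position and accumulate weight:
  block 9 (Ashton, w=15) → cum 15
  block 17 (Brookfield, w=50) → cum 65
  block 21 (Elwood, w=15) → cum 80  ≥ 66.5 → median here
  block 27 (Calder, w=8) → cum 88
  block 34 (Denby, w=45) → cum 133
Optimal location: block 21.

x = 21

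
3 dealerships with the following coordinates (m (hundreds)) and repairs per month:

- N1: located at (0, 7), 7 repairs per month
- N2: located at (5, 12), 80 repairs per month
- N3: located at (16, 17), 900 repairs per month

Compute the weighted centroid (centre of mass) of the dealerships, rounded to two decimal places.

The minimiser of Σwᵢ‖p−pᵢ‖² is the weighted centroid p* = (Σwᵢpᵢ)/(Σwᵢ).
Σwᵢ = 987.
Σwᵢxᵢ = 7·0 + 80·5 + 900·16 = 14800.
Σwᵢyᵢ = 7·7 + 80·12 + 900·17 = 16309.
x* = 14800/987 = 14.99, y* = 16309/987 = 16.52.

(14.99, 16.52)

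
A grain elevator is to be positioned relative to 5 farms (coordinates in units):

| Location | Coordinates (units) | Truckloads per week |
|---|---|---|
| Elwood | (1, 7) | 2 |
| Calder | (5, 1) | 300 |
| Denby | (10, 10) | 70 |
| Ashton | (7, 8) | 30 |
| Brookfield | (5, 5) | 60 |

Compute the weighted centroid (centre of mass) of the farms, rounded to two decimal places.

The minimiser of Σwᵢ‖p−pᵢ‖² is the weighted centroid p* = (Σwᵢpᵢ)/(Σwᵢ).
Σwᵢ = 462.
Σwᵢxᵢ = 2·1 + 300·5 + 70·10 + 30·7 + 60·5 = 2712.
Σwᵢyᵢ = 2·7 + 300·1 + 70·10 + 30·8 + 60·5 = 1554.
x* = 2712/462 = 5.87, y* = 1554/462 = 3.36.

(5.87, 3.36)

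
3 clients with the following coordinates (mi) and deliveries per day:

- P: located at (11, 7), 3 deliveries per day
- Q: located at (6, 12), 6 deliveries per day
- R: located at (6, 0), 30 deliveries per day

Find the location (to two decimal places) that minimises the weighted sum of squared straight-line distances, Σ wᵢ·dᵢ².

(6.38, 2.38)

The minimiser of Σwᵢ‖p−pᵢ‖² is the weighted centroid p* = (Σwᵢpᵢ)/(Σwᵢ).
Σwᵢ = 39.
Σwᵢxᵢ = 3·11 + 6·6 + 30·6 = 249.
Σwᵢyᵢ = 3·7 + 6·12 + 30·0 = 93.
x* = 249/39 = 6.38, y* = 93/39 = 2.38.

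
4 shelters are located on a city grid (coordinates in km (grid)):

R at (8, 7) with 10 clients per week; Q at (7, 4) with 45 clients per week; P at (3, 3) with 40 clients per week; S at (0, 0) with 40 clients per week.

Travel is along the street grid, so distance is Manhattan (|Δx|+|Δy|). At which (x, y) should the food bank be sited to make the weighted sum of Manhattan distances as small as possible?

(3, 3)

Manhattan distance separates: Σwᵢ(|x−xᵢ|+|y−yᵢ|) = Σwᵢ|x−xᵢ| + Σwᵢ|y−yᵢ|, so x and y are optimised independently as 1-D weighted medians.
Total weight W = 135; half = 67.5.
x-coordinate, sorted with cumulative weight:
  x=0 (S, w=40) cum 40
  x=3 (P, w=40) cum 80  ← median
  x=7 (Q, w=45) cum 125
  x=8 (R, w=10) cum 135
⇒ x* = 3
y-coordinate, sorted with cumulative weight:
  y=0 (S, w=40) cum 40
  y=3 (P, w=40) cum 80  ← median
  y=4 (Q, w=45) cum 125
  y=7 (R, w=10) cum 135
⇒ y* = 3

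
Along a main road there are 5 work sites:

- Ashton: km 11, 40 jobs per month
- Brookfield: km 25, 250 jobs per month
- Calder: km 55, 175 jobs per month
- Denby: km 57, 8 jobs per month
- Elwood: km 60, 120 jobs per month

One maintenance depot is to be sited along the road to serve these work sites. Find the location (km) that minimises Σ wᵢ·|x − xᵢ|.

For a sum of weighted absolute distances on a line, the optimum is the weighted median (not the mean). Total weight W = 593; half-weight = 296.5.
Sort by position and accumulate weight:
  km 11 (Ashton, w=40) → cum 40
  km 25 (Brookfield, w=250) → cum 290
  km 55 (Calder, w=175) → cum 465  ≥ 296.5 → median here
  km 57 (Denby, w=8) → cum 473
  km 60 (Elwood, w=120) → cum 593
Optimal location: km 55.

x = 55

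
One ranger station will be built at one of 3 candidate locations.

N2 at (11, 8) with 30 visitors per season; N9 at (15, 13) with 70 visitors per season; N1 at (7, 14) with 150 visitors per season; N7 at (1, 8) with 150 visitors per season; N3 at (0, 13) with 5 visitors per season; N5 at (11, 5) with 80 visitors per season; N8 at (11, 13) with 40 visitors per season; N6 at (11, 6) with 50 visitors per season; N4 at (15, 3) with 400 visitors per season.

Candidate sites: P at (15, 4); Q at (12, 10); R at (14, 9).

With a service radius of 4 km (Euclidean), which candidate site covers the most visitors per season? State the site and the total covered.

Coverage radius r = 4 km; a point is covered iff (Δx)²+(Δy)² ≤ 4² = 16.
  P (15, 4): covers {N4} → 400
  Q (12, 10): covers {N2, N8} → 70
  R (14, 9): covers {N2} → 30
Maximum coverage at P: 400 visitors per season.

P, covering 400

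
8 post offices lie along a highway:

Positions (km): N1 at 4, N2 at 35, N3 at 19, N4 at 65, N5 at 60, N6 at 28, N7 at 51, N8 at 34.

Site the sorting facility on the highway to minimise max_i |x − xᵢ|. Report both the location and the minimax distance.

location 34.5, max distance 30.5

The 1-center on a line is the midpoint of the two extreme points: leftmost at 4, rightmost at 65.
Optimal location = (4 + 65)/2 = 34.5; maximum distance = (65 − 4)/2 = 30.5.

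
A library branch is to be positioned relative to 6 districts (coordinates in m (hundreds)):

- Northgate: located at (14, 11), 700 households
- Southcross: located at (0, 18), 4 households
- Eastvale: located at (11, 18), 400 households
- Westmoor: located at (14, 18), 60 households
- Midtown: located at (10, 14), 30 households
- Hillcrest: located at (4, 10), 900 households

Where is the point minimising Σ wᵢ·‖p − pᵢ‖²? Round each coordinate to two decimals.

The minimiser of Σwᵢ‖p−pᵢ‖² is the weighted centroid p* = (Σwᵢpᵢ)/(Σwᵢ).
Σwᵢ = 2094.
Σwᵢxᵢ = 700·14 + 4·0 + 400·11 + 60·14 + 30·10 + 900·4 = 18940.
Σwᵢyᵢ = 700·11 + 4·18 + 400·18 + 60·18 + 30·14 + 900·10 = 25472.
x* = 18940/2094 = 9.04, y* = 25472/2094 = 12.16.

(9.04, 12.16)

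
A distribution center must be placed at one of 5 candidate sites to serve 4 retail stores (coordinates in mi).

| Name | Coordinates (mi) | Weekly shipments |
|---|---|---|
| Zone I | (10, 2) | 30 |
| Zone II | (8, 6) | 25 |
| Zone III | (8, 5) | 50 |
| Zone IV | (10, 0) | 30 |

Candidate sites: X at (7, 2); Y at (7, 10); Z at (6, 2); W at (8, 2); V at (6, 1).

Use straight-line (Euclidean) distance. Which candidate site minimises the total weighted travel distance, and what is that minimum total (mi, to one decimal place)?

W, total 394.9 mi

Total weighted distance at each candidate:
  X (7, 2): total = 459.4
  Y (7, 10): total = 927.6
  Z (6, 2): total = 546.2
  W (8, 2): total = 394.9
  V (6, 1): total = 605.6
Minimum is at W with total 394.9 mi.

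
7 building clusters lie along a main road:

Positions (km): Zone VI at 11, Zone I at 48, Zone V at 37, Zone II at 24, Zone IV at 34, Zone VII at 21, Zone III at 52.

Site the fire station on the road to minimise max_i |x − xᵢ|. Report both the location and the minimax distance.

The 1-center on a line is the midpoint of the two extreme points: leftmost at 11, rightmost at 52.
Optimal location = (11 + 52)/2 = 31.5; maximum distance = (52 − 11)/2 = 20.5.

location 31.5, max distance 20.5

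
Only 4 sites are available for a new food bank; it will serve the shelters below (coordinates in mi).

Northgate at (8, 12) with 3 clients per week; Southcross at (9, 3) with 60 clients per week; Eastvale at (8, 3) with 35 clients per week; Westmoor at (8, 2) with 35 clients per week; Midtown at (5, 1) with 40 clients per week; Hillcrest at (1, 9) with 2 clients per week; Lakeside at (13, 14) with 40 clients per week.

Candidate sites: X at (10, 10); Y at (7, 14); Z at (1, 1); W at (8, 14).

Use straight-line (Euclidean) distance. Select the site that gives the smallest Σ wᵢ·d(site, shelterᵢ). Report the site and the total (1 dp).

X, total 1606.1 mi

Total weighted distance at each candidate:
  X (10, 10): total = 1606.1
  Y (7, 14): total = 2267.3
  Z (1, 1): total = 1919.9
  W (8, 14): total = 2224.6
Minimum is at X with total 1606.1 mi.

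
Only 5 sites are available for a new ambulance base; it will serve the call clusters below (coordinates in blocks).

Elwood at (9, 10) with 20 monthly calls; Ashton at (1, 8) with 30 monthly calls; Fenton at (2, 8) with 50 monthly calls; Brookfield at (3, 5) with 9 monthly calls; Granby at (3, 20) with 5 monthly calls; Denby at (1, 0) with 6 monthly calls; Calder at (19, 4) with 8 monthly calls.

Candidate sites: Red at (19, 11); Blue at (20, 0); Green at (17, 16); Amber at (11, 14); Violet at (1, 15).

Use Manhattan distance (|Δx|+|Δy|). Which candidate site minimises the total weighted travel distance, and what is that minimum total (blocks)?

Total weighted distance at each candidate:
  Red (19, 11): total = 2403
  Blue (20, 0): total = 3067
  Green (17, 16): total = 2769
  Amber (11, 14): total = 1861
  Violet (1, 15): total = 1335
Minimum is at Violet with total 1335 blocks.

Violet, total 1335 blocks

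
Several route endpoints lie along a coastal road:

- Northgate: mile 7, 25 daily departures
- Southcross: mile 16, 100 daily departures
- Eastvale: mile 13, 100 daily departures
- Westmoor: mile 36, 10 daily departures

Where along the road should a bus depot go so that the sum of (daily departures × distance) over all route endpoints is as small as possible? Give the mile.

For a sum of weighted absolute distances on a line, the optimum is the weighted median (not the mean). Total weight W = 235; half-weight = 117.5.
Sort by position and accumulate weight:
  mile 7 (Northgate, w=25) → cum 25
  mile 13 (Eastvale, w=100) → cum 125  ≥ 117.5 → median here
  mile 16 (Southcross, w=100) → cum 225
  mile 36 (Westmoor, w=10) → cum 235
Optimal location: mile 13.

x = 13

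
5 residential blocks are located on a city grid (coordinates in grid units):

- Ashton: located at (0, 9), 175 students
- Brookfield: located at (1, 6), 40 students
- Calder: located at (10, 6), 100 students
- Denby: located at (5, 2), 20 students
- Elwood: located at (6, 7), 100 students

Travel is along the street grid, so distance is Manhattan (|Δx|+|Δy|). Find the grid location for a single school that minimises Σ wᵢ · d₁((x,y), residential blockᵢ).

(5, 7)

Manhattan distance separates: Σwᵢ(|x−xᵢ|+|y−yᵢ|) = Σwᵢ|x−xᵢ| + Σwᵢ|y−yᵢ|, so x and y are optimised independently as 1-D weighted medians.
Total weight W = 435; half = 217.5.
x-coordinate, sorted with cumulative weight:
  x=0 (Ashton, w=175) cum 175
  x=1 (Brookfield, w=40) cum 215
  x=5 (Denby, w=20) cum 235  ← median
  x=6 (Elwood, w=100) cum 335
  x=10 (Calder, w=100) cum 435
⇒ x* = 5
y-coordinate, sorted with cumulative weight:
  y=2 (Denby, w=20) cum 20
  y=6 (Brookfield, w=40) cum 60
  y=6 (Calder, w=100) cum 160
  y=7 (Elwood, w=100) cum 260  ← median
  y=9 (Ashton, w=175) cum 435
⇒ y* = 7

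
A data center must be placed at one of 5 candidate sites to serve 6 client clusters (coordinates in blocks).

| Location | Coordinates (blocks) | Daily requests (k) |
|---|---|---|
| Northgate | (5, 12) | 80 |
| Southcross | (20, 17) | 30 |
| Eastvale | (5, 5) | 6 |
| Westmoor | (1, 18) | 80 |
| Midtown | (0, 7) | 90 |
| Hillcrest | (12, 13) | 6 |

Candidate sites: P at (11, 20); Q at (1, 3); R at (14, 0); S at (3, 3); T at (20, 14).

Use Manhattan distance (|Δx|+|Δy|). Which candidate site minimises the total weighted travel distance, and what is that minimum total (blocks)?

Total weighted distance at each candidate:
  P (11, 20): total = 4774
  Q (1, 3): total = 3842
  R (14, 0): total = 6914
  S (3, 3): total = 3938
  T (20, 14): total = 5918
Minimum is at Q with total 3842 blocks.

Q, total 3842 blocks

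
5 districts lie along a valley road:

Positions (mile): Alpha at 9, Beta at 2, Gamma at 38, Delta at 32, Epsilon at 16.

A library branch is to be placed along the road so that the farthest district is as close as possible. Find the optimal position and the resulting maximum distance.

The 1-center on a line is the midpoint of the two extreme points: leftmost at 2, rightmost at 38.
Optimal location = (2 + 38)/2 = 20; maximum distance = (38 − 2)/2 = 18.

location 20, max distance 18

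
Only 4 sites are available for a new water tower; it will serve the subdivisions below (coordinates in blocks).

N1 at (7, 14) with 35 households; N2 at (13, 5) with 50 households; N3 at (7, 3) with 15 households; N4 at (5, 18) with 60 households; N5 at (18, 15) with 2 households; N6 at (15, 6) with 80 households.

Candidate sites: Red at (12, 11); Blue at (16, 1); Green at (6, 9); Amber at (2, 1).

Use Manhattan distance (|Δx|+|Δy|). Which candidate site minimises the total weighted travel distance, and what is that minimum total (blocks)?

Total weighted distance at each candidate:
  Red (12, 11): total = 2325
  Blue (16, 1): total = 3477
  Green (6, 9): total = 2461
  Amber (2, 1): total = 4185
Minimum is at Red with total 2325 blocks.

Red, total 2325 blocks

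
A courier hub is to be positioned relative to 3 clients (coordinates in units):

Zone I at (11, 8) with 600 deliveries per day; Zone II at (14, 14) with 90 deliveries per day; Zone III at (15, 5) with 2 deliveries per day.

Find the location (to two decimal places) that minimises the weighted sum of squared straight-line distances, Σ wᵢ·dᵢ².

The minimiser of Σwᵢ‖p−pᵢ‖² is the weighted centroid p* = (Σwᵢpᵢ)/(Σwᵢ).
Σwᵢ = 692.
Σwᵢxᵢ = 600·11 + 90·14 + 2·15 = 7890.
Σwᵢyᵢ = 600·8 + 90·14 + 2·5 = 6070.
x* = 7890/692 = 11.40, y* = 6070/692 = 8.77.

(11.40, 8.77)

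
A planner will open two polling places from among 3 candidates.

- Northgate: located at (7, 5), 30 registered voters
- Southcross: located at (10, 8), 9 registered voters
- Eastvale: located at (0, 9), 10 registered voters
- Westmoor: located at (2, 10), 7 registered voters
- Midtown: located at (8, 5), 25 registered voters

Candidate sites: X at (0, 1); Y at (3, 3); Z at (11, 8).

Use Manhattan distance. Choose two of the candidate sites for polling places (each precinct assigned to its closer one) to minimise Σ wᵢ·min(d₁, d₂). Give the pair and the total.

{Y, Z}, total 485

Evaluate every pair (each demand assigned to the nearer of the two):
  {Y, Z}: total = 485
  {X, Z}: total = 526
  {X, Y}: total = 599
Best pair: {Y, Z} with total 485.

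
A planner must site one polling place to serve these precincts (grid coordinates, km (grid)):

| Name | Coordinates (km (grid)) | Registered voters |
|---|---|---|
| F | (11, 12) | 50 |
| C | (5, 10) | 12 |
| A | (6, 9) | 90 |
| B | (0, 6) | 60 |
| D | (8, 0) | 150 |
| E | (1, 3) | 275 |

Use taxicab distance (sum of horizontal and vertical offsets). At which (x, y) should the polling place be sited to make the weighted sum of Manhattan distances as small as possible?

(1, 3)

Manhattan distance separates: Σwᵢ(|x−xᵢ|+|y−yᵢ|) = Σwᵢ|x−xᵢ| + Σwᵢ|y−yᵢ|, so x and y are optimised independently as 1-D weighted medians.
Total weight W = 637; half = 318.5.
x-coordinate, sorted with cumulative weight:
  x=0 (B, w=60) cum 60
  x=1 (E, w=275) cum 335  ← median
  x=5 (C, w=12) cum 347
  x=6 (A, w=90) cum 437
  x=8 (D, w=150) cum 587
  x=11 (F, w=50) cum 637
⇒ x* = 1
y-coordinate, sorted with cumulative weight:
  y=0 (D, w=150) cum 150
  y=3 (E, w=275) cum 425  ← median
  y=6 (B, w=60) cum 485
  y=9 (A, w=90) cum 575
  y=10 (C, w=12) cum 587
  y=12 (F, w=50) cum 637
⇒ y* = 3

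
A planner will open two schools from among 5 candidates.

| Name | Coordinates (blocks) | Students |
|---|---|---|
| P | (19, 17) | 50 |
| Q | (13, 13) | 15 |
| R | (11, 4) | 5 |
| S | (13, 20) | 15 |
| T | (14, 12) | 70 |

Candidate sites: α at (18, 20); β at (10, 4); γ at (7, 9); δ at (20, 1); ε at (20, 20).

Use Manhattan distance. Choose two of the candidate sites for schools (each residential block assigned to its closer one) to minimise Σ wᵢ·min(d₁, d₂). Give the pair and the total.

Evaluate every pair (each demand assigned to the nearer of the two):
  {α, γ}: total = 1170
  {γ, ε}: total = 1200
  {α, β}: total = 1300
  {β, ε}: total = 1330
  {α, δ}: total = 1355
  {α, ε}: total = 1410
  {δ, ε}: total = 1555
  {γ, δ}: total = 2000
  {β, γ}: total = 2110
  {β, δ}: total = 2160
Best pair: {α, γ} with total 1170.

{α, γ}, total 1170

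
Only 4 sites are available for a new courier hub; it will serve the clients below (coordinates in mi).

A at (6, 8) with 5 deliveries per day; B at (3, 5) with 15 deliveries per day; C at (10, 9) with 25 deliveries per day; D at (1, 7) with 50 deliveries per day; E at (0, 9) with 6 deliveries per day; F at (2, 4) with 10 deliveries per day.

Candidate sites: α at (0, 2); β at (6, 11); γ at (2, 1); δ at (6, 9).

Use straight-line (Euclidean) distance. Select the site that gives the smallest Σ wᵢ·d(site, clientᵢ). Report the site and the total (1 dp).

δ, total 549.3 mi

Total weighted distance at each candidate:
  α (0, 2): total = 736.5
  β (6, 11): total = 666.2
  γ (2, 1): total = 768.6
  δ (6, 9): total = 549.3
Minimum is at δ with total 549.3 mi.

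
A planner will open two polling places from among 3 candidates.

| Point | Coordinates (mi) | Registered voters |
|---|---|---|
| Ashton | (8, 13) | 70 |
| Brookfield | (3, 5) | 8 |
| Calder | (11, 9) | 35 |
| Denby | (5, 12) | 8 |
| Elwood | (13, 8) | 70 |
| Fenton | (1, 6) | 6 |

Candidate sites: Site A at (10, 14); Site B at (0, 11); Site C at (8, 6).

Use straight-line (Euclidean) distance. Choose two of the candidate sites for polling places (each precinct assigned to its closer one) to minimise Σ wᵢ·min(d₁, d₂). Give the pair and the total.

Evaluate every pair (each demand assigned to the nearer of the two):
  {Site A, Site C}: total = 807.9
  {Site A, Site B}: total = 929.6
  {Site B, Site C}: total = 1127.6
Best pair: {Site A, Site C} with total 807.9.

{Site A, Site C}, total 807.9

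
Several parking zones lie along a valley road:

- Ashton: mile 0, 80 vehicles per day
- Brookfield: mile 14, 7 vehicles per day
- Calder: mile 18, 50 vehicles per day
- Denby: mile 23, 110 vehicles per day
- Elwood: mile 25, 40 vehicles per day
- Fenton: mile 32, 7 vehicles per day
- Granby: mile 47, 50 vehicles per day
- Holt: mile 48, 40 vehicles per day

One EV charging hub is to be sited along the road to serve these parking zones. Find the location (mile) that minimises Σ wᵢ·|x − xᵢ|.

x = 23

For a sum of weighted absolute distances on a line, the optimum is the weighted median (not the mean). Total weight W = 384; half-weight = 192.
Sort by position and accumulate weight:
  mile 0 (Ashton, w=80) → cum 80
  mile 14 (Brookfield, w=7) → cum 87
  mile 18 (Calder, w=50) → cum 137
  mile 23 (Denby, w=110) → cum 247  ≥ 192 → median here
  mile 25 (Elwood, w=40) → cum 287
  mile 32 (Fenton, w=7) → cum 294
  mile 47 (Granby, w=50) → cum 344
  mile 48 (Holt, w=40) → cum 384
Optimal location: mile 23.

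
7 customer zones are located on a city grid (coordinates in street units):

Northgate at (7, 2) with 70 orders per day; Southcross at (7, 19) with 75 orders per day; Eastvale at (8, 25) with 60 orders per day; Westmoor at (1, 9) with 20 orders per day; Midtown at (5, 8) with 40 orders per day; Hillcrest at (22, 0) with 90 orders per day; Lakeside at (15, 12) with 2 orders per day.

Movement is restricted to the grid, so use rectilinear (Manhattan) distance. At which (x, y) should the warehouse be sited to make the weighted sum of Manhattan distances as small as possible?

Manhattan distance separates: Σwᵢ(|x−xᵢ|+|y−yᵢ|) = Σwᵢ|x−xᵢ| + Σwᵢ|y−yᵢ|, so x and y are optimised independently as 1-D weighted medians.
Total weight W = 357; half = 178.5.
x-coordinate, sorted with cumulative weight:
  x=1 (Westmoor, w=20) cum 20
  x=5 (Midtown, w=40) cum 60
  x=7 (Northgate, w=70) cum 130
  x=7 (Southcross, w=75) cum 205  ← median
  x=8 (Eastvale, w=60) cum 265
  x=15 (Lakeside, w=2) cum 267
  x=22 (Hillcrest, w=90) cum 357
⇒ x* = 7
y-coordinate, sorted with cumulative weight:
  y=0 (Hillcrest, w=90) cum 90
  y=2 (Northgate, w=70) cum 160
  y=8 (Midtown, w=40) cum 200  ← median
  y=9 (Westmoor, w=20) cum 220
  y=12 (Lakeside, w=2) cum 222
  y=19 (Southcross, w=75) cum 297
  y=25 (Eastvale, w=60) cum 357
⇒ y* = 8

(7, 8)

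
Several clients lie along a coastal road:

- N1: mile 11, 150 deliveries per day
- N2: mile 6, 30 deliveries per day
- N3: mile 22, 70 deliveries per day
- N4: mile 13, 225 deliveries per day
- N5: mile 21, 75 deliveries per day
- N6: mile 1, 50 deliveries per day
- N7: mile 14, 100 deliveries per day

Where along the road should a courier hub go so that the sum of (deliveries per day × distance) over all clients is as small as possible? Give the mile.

For a sum of weighted absolute distances on a line, the optimum is the weighted median (not the mean). Total weight W = 700; half-weight = 350.
Sort by position and accumulate weight:
  mile 1 (N6, w=50) → cum 50
  mile 6 (N2, w=30) → cum 80
  mile 11 (N1, w=150) → cum 230
  mile 13 (N4, w=225) → cum 455  ≥ 350 → median here
  mile 14 (N7, w=100) → cum 555
  mile 21 (N5, w=75) → cum 630
  mile 22 (N3, w=70) → cum 700
Optimal location: mile 13.

x = 13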